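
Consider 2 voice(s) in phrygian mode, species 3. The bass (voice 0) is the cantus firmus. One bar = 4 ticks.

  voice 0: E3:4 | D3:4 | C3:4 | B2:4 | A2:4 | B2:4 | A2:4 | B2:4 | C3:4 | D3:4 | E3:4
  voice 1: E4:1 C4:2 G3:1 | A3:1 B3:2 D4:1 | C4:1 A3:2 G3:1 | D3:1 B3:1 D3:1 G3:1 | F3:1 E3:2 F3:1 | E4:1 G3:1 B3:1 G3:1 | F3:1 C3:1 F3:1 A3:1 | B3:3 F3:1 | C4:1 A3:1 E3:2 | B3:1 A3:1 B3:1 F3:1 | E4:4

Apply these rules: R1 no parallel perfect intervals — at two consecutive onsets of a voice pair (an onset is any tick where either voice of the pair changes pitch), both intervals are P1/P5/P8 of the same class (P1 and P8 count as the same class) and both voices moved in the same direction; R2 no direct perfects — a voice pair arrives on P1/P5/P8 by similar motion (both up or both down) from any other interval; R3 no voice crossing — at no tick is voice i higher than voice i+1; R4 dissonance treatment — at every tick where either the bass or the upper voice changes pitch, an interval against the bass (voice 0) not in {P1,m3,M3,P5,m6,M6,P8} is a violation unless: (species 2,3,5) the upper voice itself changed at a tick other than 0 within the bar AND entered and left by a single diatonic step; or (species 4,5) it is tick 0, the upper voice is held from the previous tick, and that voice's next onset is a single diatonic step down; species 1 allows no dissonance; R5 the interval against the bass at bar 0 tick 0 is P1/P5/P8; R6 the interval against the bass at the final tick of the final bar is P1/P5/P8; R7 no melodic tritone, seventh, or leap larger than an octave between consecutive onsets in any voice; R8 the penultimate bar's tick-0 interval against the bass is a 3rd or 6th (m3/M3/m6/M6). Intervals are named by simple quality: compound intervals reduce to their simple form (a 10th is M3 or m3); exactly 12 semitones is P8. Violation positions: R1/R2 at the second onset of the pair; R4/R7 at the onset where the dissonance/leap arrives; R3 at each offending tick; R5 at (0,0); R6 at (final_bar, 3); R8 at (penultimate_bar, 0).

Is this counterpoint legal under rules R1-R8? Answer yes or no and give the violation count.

No (10 violations)

bar 0: v0=E3 v1=E4 (P8)
bar 1: v0=D3 v1=A3 (P5)
bar 2: v0=C3 v1=C4 (P8)
bar 3: v0=B2 v1=D3 (m3)
bar 4: v0=A2 v1=F3 (m6)
bar 5: v0=B2 v1=E4 (P4)
bar 6: v0=A2 v1=F3 (m6)
bar 7: v0=B2 v1=B3 (P8)
bar 8: v0=C3 v1=C4 (P8)
bar 9: v0=D3 v1=B3 (M6)
bar 10: v0=E3 v1=E4 (P8)
  R1 @ bar2.0: D3/D4 P8 -> C3/C4 P8 similar
  R4 @ bar5.0: B2/E4 P4 untreated
  R7 @ bar5.0: F3->E4 leap 11st
  R1 @ bar7.0: A2/A3 P8 -> B2/B3 P8 similar
  R4 @ bar7.3: B2/F3 TT untreated
  R7 @ bar7.3: B3->F3 leap 6st
  R2 @ bar8.0: B2/F3 TT -> C3/C4 P8 similar
  R7 @ bar9.3: B3->F3 leap 6st
  R2 @ bar10.0: D3/F3 m3 -> E3/E4 P8 similar
  R7 @ bar10.0: F3->E4 leap 11st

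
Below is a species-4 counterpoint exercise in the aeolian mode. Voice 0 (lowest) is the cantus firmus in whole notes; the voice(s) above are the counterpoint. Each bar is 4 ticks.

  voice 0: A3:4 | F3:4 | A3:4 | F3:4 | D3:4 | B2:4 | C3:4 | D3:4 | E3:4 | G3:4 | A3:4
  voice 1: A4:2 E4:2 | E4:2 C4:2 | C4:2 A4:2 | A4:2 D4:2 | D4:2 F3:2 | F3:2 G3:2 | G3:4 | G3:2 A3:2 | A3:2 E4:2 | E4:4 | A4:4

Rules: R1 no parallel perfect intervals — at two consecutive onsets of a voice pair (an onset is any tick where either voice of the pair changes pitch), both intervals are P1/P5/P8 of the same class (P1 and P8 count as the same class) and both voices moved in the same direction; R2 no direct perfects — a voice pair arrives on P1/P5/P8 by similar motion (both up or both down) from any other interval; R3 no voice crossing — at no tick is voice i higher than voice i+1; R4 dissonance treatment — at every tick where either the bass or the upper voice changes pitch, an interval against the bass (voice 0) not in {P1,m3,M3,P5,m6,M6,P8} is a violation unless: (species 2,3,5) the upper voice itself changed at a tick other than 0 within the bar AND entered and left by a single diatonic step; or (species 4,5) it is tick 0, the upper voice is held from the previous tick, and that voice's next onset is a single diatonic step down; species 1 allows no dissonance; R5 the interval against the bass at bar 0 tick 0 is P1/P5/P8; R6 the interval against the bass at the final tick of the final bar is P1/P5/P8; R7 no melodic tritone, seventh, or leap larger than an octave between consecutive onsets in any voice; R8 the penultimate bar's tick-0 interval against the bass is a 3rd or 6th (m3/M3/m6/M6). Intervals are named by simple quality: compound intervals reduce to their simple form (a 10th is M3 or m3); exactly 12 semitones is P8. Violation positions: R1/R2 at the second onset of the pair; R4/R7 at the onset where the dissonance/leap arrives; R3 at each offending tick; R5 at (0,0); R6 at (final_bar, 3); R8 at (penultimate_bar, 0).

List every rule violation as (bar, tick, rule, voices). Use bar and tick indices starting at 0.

bar 0: v0=A3 v1=A4 downbeat P8
bar 1: v0=F3 v1=E4 downbeat M7
bar 2: v0=A3 v1=C4 downbeat m3
bar 3: v0=F3 v1=A4 downbeat M3
bar 4: v0=D3 v1=D4 downbeat P8
bar 5: v0=B2 v1=F3 downbeat TT
bar 6: v0=C3 v1=G3 downbeat P5
bar 7: v0=D3 v1=G3 downbeat P4
bar 8: v0=E3 v1=A3 downbeat P4
bar 9: v0=G3 v1=E4 downbeat M6
bar 10: v0=A3 v1=A4 downbeat P8
  -> R4 @ bar 1 tick 0 v(0, 1): F3/E4 M7 untreated
  -> R4 @ bar 5 tick 0 v(0, 1): B2/F3 TT untreated
  -> R4 @ bar 7 tick 0 v(0, 1): D3/G3 P4 untreated
  -> R4 @ bar 8 tick 0 v(0, 1): E3/A3 P4 untreated
  -> R2 @ bar 10 tick 0 v(0, 1): G3/E4 M6 -> A3/A4 P8 similar

(1, 0, R4, (0, 1))
(5, 0, R4, (0, 1))
(7, 0, R4, (0, 1))
(8, 0, R4, (0, 1))
(10, 0, R2, (0, 1))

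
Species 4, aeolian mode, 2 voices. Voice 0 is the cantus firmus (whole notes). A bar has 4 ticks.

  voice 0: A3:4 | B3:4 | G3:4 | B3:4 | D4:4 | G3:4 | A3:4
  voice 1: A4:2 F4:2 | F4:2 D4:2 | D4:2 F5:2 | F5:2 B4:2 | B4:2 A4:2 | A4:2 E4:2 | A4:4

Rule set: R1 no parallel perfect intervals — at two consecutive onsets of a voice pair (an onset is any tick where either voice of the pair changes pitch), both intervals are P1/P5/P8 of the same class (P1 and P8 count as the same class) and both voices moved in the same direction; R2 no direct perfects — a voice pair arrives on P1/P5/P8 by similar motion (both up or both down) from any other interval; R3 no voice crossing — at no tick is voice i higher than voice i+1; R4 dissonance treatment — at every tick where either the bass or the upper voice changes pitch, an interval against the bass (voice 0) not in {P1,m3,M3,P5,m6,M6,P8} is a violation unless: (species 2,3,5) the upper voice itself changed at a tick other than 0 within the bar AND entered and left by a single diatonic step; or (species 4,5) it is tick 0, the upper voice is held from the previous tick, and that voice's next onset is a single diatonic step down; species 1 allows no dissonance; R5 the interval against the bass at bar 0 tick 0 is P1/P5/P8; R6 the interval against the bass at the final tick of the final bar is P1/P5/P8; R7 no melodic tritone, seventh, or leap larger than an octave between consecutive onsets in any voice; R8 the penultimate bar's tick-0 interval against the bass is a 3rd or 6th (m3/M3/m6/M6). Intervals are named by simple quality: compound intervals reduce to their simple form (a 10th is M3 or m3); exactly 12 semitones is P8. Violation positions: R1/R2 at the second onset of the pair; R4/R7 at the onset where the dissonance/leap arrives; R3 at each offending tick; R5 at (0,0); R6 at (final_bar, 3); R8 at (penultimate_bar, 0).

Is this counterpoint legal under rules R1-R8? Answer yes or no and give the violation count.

bar 0: v0=A3 v1=A4 (P8)
bar 1: v0=B3 v1=F4 (TT)
bar 2: v0=G3 v1=D4 (P5)
bar 3: v0=B3 v1=F5 (TT)
bar 4: v0=D4 v1=B4 (M6)
bar 5: v0=G3 v1=A4 (M2)
bar 6: v0=A3 v1=A4 (P8)
  R4 @ bar1.0: B3/F4 TT untreated
  R4 @ bar2.2: G3/F5 m7 untreated
  R7 @ bar2.2: D4->F5 leap 15st
  R4 @ bar3.0: B3/F5 TT untreated
  R7 @ bar3.2: F5->B4 leap 6st
  R4 @ bar5.0: G3/A4 M2 untreated
  R8 @ bar5.0: penult M2 not 3rd/6th
  R2 @ bar6.0: G3/E4 M6 -> A3/A4 P8 similar

No (8 violations)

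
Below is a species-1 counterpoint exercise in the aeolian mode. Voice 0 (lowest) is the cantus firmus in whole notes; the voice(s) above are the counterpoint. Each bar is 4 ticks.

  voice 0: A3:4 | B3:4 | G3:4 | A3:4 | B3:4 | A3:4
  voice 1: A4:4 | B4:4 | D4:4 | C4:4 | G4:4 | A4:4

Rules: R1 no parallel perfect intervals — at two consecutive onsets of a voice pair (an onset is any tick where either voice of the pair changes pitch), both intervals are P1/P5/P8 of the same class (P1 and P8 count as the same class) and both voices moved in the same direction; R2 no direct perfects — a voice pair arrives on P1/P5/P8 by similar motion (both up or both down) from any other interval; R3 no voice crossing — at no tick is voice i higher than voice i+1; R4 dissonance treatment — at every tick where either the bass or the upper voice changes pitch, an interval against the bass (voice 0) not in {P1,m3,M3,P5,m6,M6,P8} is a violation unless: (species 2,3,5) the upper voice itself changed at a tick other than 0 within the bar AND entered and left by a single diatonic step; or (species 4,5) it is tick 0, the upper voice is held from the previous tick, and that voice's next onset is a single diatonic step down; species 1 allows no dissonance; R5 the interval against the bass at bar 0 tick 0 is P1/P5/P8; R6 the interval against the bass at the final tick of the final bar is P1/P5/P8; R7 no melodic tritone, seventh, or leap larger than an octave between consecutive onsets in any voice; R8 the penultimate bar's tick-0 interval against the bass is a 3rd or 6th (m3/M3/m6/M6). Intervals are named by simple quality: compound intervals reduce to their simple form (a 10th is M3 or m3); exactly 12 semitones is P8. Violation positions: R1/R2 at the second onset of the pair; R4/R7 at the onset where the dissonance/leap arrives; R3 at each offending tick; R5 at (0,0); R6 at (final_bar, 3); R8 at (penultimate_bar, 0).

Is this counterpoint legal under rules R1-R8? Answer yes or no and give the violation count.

bar 0: v0=A3 v1=A4 (P8)
bar 1: v0=B3 v1=B4 (P8)
bar 2: v0=G3 v1=D4 (P5)
bar 3: v0=A3 v1=C4 (m3)
bar 4: v0=B3 v1=G4 (m6)
bar 5: v0=A3 v1=A4 (P8)
  R1 @ bar1.0: A3/A4 P8 -> B3/B4 P8 similar
  R2 @ bar2.0: B3/B4 P8 -> G3/D4 P5 similar

No (2 violations)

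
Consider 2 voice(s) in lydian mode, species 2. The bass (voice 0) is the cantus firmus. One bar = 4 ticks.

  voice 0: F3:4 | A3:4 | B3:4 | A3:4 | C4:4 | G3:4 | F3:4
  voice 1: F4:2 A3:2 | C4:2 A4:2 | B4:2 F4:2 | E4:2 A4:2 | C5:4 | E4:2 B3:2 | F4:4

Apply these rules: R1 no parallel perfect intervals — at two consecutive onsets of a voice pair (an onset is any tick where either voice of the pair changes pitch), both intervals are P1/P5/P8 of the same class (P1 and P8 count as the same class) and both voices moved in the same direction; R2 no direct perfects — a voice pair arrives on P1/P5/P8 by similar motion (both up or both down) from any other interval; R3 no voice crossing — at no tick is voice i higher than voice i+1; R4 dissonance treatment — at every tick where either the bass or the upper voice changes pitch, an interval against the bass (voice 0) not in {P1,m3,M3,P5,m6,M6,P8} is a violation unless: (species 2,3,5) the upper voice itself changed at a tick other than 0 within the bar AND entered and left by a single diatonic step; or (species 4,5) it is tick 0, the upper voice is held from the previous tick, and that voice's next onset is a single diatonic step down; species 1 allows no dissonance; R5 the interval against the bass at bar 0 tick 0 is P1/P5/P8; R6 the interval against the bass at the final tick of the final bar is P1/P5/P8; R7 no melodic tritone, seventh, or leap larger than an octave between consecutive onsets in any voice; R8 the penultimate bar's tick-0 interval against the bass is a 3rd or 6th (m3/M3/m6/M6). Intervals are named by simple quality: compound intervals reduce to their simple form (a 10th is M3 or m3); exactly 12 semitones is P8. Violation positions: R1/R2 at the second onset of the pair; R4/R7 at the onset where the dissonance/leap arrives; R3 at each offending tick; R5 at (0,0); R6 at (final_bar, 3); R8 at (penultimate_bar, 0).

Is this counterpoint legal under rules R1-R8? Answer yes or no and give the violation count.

bar 0: v0=F3 v1=F4 (P8)
bar 1: v0=A3 v1=C4 (m3)
bar 2: v0=B3 v1=B4 (P8)
bar 3: v0=A3 v1=E4 (P5)
bar 4: v0=C4 v1=C5 (P8)
bar 5: v0=G3 v1=E4 (M6)
bar 6: v0=F3 v1=F4 (P8)
  R1 @ bar2.0: A3/A4 P8 -> B3/B4 P8 similar
  R4 @ bar2.2: B3/F4 TT untreated
  R7 @ bar2.2: B4->F4 leap 6st
  R2 @ bar3.0: B3/F4 TT -> A3/E4 P5 similar
  R1 @ bar4.0: A3/A4 P8 -> C4/C5 P8 similar
  R7 @ bar6.0: B3->F4 leap 6st

No (6 violations)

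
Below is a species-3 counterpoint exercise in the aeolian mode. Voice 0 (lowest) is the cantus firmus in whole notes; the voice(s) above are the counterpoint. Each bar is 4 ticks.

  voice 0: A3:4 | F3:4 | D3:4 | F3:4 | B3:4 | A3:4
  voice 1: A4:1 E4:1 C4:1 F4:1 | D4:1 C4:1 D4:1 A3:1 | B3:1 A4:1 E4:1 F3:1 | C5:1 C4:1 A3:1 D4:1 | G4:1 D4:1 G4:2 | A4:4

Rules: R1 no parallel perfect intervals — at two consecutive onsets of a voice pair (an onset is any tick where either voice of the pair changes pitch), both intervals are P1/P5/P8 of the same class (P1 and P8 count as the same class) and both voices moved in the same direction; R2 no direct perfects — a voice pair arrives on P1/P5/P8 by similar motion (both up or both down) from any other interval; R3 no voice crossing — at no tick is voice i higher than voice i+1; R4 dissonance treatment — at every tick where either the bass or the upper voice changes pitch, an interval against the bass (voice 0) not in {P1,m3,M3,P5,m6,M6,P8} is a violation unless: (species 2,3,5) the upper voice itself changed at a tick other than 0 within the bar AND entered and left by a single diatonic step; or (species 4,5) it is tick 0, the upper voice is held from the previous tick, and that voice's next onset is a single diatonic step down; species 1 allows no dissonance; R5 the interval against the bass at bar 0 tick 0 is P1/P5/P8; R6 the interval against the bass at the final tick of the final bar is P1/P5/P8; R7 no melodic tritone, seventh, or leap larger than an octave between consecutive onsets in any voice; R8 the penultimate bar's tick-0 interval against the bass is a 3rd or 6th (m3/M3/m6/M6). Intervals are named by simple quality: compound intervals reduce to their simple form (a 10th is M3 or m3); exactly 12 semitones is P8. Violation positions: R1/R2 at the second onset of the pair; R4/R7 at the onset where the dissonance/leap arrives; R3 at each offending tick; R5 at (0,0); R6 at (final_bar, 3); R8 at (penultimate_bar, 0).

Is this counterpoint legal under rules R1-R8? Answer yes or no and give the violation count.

No (6 violations)

bar 0: v0=A3 v1=A4 (P8)
bar 1: v0=F3 v1=D4 (M6)
bar 2: v0=D3 v1=B3 (M6)
bar 3: v0=F3 v1=C5 (P5)
bar 4: v0=B3 v1=G4 (m6)
bar 5: v0=A3 v1=A4 (P8)
  R7 @ bar2.1: B3->A4 leap 10st
  R4 @ bar2.2: D3/E4 M2 untreated
  R7 @ bar2.3: E4->F3 leap 11st
  R2 @ bar3.0: D3/F3 m3 -> F3/C5 P5 similar
  R7 @ bar3.0: F3->C5 leap 19st
  R7 @ bar4.0: F3->B3 leap 6st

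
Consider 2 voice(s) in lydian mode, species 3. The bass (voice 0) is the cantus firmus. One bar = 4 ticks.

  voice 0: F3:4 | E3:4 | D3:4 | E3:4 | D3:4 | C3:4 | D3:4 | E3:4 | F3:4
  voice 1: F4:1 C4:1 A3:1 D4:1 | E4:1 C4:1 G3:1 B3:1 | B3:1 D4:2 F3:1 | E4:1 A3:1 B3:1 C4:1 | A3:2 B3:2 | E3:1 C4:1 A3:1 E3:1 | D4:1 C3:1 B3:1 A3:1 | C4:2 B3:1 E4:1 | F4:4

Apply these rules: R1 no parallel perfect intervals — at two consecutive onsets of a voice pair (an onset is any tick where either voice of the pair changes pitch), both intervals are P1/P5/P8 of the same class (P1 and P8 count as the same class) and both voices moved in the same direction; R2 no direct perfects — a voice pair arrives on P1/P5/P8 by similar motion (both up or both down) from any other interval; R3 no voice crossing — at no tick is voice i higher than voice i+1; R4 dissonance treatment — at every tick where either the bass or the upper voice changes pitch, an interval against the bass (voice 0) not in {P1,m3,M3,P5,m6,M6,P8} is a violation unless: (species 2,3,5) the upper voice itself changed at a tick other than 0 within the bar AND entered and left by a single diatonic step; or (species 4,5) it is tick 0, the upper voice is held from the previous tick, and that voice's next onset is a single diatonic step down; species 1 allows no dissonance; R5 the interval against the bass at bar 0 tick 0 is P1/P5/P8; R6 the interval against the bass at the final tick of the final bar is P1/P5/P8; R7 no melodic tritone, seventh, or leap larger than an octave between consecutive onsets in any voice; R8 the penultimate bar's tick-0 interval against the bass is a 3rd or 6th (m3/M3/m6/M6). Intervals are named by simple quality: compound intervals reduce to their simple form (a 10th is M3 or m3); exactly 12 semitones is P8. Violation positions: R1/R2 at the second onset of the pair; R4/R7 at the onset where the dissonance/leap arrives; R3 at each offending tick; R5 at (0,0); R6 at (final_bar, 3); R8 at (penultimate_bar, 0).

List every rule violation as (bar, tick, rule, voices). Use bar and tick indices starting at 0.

(3, 0, R2, (0, 1))
(3, 0, R7, (1,))
(3, 1, R4, (0, 1))
(4, 0, R2, (0, 1))
(6, 0, R2, (0, 1))
(6, 0, R7, (1,))
(6, 1, R3, (0, 1))
(6, 1, R4, (0, 1))
(6, 1, R7, (1,))
(6, 2, R7, (1,))
(8, 0, R1, (0, 1))

bar 0: v0=F3 v1=F4 downbeat P8
bar 1: v0=E3 v1=E4 downbeat P8
bar 2: v0=D3 v1=B3 downbeat M6
bar 3: v0=E3 v1=E4 downbeat P8
bar 4: v0=D3 v1=A3 downbeat P5
bar 5: v0=C3 v1=E3 downbeat M3
bar 6: v0=D3 v1=D4 downbeat P8
bar 7: v0=E3 v1=C4 downbeat m6
bar 8: v0=F3 v1=F4 downbeat P8
  -> R2 @ bar 3 tick 0 v(0, 1): D3/F3 m3 -> E3/E4 P8 similar
  -> R7 @ bar 3 tick 0 v(1,): F3->E4 leap 11st
  -> R4 @ bar 3 tick 1 v(0, 1): E3/A3 P4 untreated
  -> R2 @ bar 4 tick 0 v(0, 1): E3/C4 m6 -> D3/A3 P5 similar
  -> R2 @ bar 6 tick 0 v(0, 1): C3/E3 M3 -> D3/D4 P8 similar
  -> R7 @ bar 6 tick 0 v(1,): E3->D4 leap 10st
  -> R3 @ bar 6 tick 1 v(0, 1): D3 above C3
  -> R4 @ bar 6 tick 1 v(0, 1): D3/C3 M2 untreated
  -> R7 @ bar 6 tick 1 v(1,): D4->C3 leap 14st
  -> R7 @ bar 6 tick 2 v(1,): C3->B3 leap 11st
  -> R1 @ bar 8 tick 0 v(0, 1): E3/E4 P8 -> F3/F4 P8 similar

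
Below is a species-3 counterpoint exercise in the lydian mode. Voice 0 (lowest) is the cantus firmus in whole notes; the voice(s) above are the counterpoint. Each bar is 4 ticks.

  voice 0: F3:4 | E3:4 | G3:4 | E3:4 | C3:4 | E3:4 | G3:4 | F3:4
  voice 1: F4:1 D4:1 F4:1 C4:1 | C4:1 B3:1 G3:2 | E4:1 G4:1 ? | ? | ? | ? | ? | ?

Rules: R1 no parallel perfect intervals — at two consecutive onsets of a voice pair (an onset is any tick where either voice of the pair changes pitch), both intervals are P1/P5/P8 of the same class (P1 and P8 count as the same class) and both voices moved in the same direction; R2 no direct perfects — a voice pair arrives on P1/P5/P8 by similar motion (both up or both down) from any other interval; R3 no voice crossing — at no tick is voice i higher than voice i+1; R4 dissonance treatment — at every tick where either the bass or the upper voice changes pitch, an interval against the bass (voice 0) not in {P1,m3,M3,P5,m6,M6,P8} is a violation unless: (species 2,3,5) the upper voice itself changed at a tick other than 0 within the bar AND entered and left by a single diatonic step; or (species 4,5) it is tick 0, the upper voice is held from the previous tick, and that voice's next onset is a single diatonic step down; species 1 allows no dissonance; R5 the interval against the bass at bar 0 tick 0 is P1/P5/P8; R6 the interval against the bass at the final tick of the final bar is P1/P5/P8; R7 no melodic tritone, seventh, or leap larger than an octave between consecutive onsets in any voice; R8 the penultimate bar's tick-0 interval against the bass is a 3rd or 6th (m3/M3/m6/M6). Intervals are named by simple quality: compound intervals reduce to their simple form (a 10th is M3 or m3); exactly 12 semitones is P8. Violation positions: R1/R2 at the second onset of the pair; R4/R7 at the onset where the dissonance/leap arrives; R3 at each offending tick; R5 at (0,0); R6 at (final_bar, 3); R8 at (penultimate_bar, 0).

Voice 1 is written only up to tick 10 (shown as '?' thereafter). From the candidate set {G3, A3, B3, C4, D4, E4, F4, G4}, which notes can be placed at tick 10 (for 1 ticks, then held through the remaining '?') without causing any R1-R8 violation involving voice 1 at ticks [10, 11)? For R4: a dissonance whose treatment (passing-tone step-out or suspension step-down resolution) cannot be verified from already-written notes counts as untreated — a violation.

G3: legal
A3: violates R4,R7
B3: legal
C4: violates R4
D4: legal
E4: legal
F4: violates R4
G4: legal

{B3, D4, E4, G3, G4}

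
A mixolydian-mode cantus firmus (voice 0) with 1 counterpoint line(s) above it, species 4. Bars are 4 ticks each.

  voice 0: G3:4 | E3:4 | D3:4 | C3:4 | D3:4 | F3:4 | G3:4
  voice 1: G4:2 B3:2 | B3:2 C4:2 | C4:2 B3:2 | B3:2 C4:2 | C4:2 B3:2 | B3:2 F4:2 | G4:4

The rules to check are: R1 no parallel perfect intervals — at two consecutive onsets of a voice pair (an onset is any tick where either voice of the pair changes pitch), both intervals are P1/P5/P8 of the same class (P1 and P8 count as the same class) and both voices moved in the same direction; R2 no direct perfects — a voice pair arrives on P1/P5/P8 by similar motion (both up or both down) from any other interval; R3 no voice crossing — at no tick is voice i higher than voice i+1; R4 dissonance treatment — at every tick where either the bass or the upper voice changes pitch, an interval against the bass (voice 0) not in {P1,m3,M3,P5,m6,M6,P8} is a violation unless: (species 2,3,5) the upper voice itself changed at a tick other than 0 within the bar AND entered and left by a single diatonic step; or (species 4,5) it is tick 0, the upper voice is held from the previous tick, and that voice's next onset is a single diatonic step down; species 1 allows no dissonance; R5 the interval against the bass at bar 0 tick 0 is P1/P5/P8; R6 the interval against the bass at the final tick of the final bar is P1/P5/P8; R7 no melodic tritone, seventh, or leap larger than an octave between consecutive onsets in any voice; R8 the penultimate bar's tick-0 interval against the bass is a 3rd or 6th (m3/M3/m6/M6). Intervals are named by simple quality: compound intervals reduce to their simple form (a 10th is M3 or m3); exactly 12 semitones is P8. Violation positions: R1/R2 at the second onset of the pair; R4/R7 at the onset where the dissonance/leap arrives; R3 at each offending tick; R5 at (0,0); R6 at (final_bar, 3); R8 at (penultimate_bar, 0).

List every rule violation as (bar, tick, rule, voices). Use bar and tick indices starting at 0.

(3, 0, R4, (0, 1))
(5, 0, R4, (0, 1))
(5, 0, R8, (0, 1))
(5, 2, R7, (1,))
(6, 0, R1, (0, 1))

bar 0: v0=G3 v1=G4 downbeat P8
bar 1: v0=E3 v1=B3 downbeat P5
bar 2: v0=D3 v1=C4 downbeat m7
bar 3: v0=C3 v1=B3 downbeat M7
bar 4: v0=D3 v1=C4 downbeat m7
bar 5: v0=F3 v1=B3 downbeat TT
bar 6: v0=G3 v1=G4 downbeat P8
  -> R4 @ bar 3 tick 0 v(0, 1): C3/B3 M7 untreated
  -> R4 @ bar 5 tick 0 v(0, 1): F3/B3 TT untreated
  -> R8 @ bar 5 tick 0 v(0, 1): penult TT not 3rd/6th
  -> R7 @ bar 5 tick 2 v(1,): B3->F4 leap 6st
  -> R1 @ bar 6 tick 0 v(0, 1): F3/F4 P8 -> G3/G4 P8 similar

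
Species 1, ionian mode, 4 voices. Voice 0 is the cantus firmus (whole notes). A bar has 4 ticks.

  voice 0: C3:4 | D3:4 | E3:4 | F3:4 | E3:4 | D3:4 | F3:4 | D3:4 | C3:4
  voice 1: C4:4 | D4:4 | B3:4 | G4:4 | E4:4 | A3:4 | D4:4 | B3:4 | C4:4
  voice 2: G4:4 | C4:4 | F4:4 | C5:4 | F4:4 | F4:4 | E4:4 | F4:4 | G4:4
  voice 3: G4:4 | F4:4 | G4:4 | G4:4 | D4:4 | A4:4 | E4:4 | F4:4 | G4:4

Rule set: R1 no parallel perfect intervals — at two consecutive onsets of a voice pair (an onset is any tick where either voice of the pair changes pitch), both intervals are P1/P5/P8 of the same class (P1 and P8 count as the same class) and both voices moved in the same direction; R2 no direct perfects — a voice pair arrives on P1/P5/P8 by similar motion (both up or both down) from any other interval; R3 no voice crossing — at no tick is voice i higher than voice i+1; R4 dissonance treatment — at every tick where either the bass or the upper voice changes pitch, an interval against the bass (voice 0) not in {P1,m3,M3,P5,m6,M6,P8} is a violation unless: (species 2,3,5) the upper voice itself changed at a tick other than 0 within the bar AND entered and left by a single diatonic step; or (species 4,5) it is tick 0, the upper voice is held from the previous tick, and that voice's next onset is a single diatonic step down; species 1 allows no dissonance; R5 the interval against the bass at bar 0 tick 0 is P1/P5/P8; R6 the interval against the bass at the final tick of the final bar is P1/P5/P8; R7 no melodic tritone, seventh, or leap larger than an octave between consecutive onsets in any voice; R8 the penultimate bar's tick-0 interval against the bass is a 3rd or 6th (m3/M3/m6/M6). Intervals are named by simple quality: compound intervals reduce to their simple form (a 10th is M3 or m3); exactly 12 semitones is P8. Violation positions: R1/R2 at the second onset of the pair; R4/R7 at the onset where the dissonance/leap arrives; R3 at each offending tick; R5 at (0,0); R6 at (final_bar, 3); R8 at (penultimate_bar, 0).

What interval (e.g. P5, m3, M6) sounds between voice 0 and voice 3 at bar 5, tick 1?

P5

voice 0=D3 voice 3=A4 -> P5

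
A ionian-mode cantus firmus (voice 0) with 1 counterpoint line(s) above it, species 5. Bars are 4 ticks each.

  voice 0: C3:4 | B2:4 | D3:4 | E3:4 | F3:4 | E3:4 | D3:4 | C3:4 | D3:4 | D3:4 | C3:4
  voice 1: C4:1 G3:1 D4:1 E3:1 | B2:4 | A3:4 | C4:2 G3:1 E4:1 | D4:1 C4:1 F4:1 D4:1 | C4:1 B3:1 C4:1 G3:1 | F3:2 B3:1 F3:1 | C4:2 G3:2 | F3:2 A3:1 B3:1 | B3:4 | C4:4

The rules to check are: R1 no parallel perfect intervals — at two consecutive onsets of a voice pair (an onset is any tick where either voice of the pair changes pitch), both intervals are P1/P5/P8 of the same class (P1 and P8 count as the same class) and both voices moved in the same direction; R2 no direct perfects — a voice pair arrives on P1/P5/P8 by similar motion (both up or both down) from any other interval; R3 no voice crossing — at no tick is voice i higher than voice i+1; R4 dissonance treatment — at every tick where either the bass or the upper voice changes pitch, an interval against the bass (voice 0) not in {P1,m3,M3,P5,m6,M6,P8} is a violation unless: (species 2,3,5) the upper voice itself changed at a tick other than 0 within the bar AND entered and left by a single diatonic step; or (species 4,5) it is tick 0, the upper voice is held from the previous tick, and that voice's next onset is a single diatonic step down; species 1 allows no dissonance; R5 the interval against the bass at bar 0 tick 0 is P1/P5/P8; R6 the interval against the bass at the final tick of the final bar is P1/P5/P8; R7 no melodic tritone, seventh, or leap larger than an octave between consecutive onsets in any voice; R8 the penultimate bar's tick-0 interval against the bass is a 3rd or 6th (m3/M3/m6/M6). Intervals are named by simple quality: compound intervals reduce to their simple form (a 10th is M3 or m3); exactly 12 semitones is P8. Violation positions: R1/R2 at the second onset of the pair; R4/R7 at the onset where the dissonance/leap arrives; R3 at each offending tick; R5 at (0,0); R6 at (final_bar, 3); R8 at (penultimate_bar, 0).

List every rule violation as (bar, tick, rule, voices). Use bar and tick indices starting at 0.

(0, 2, R4, (0, 1))
(0, 3, R7, (1,))
(1, 0, R2, (0, 1))
(2, 0, R2, (0, 1))
(2, 0, R7, (1,))
(6, 2, R7, (1,))
(6, 3, R7, (1,))

bar 0: v0=C3 v1=C4 downbeat P8
bar 1: v0=B2 v1=B2 downbeat P1
bar 2: v0=D3 v1=A3 downbeat P5
bar 3: v0=E3 v1=C4 downbeat m6
bar 4: v0=F3 v1=D4 downbeat M6
bar 5: v0=E3 v1=C4 downbeat m6
bar 6: v0=D3 v1=F3 downbeat m3
bar 7: v0=C3 v1=C4 downbeat P8
bar 8: v0=D3 v1=F3 downbeat m3
bar 9: v0=D3 v1=B3 downbeat M6
bar 10: v0=C3 v1=C4 downbeat P8
  -> R4 @ bar 0 tick 2 v(0, 1): C3/D4 M2 untreated
  -> R7 @ bar 0 tick 3 v(1,): D4->E3 leap 10st
  -> R2 @ bar 1 tick 0 v(0, 1): C3/E3 M3 -> B2/B2 P1 similar
  -> R2 @ bar 2 tick 0 v(0, 1): B2/B2 P1 -> D3/A3 P5 similar
  -> R7 @ bar 2 tick 0 v(1,): B2->A3 leap 10st
  -> R7 @ bar 6 tick 2 v(1,): F3->B3 leap 6st
  -> R7 @ bar 6 tick 3 v(1,): B3->F3 leap 6st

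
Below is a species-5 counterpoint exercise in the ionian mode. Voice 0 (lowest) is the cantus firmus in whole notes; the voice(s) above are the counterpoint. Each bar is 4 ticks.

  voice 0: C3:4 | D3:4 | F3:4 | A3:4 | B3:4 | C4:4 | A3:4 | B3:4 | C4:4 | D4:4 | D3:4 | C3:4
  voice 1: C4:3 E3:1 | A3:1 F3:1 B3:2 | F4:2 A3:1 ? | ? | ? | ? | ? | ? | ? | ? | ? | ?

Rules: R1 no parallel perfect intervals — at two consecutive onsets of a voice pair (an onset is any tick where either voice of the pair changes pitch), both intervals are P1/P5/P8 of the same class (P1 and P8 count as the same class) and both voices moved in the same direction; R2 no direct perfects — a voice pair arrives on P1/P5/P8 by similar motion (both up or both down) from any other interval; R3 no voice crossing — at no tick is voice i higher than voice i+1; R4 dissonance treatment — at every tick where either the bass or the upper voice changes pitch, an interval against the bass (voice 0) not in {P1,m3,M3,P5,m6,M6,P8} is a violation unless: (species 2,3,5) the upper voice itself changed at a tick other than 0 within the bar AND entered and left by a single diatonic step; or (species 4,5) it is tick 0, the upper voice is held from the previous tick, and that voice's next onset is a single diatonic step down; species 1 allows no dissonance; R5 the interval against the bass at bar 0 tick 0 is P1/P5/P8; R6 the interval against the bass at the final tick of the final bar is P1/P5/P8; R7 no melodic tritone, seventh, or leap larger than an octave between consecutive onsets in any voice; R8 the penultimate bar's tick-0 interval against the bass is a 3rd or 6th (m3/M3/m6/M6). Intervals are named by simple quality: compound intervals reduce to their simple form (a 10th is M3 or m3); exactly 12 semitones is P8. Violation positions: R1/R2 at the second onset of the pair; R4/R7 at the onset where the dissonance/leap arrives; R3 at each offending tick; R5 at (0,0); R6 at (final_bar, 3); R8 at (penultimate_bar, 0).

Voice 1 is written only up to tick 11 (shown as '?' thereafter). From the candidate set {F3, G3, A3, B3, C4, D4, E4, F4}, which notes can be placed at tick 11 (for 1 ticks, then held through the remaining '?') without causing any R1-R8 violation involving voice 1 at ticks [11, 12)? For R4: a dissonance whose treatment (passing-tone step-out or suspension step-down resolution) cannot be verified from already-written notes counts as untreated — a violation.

F3: legal
G3: violates R4
A3: legal
B3: violates R4
C4: legal
D4: legal
E4: violates R4
F4: legal

{A3, C4, D4, F3, F4}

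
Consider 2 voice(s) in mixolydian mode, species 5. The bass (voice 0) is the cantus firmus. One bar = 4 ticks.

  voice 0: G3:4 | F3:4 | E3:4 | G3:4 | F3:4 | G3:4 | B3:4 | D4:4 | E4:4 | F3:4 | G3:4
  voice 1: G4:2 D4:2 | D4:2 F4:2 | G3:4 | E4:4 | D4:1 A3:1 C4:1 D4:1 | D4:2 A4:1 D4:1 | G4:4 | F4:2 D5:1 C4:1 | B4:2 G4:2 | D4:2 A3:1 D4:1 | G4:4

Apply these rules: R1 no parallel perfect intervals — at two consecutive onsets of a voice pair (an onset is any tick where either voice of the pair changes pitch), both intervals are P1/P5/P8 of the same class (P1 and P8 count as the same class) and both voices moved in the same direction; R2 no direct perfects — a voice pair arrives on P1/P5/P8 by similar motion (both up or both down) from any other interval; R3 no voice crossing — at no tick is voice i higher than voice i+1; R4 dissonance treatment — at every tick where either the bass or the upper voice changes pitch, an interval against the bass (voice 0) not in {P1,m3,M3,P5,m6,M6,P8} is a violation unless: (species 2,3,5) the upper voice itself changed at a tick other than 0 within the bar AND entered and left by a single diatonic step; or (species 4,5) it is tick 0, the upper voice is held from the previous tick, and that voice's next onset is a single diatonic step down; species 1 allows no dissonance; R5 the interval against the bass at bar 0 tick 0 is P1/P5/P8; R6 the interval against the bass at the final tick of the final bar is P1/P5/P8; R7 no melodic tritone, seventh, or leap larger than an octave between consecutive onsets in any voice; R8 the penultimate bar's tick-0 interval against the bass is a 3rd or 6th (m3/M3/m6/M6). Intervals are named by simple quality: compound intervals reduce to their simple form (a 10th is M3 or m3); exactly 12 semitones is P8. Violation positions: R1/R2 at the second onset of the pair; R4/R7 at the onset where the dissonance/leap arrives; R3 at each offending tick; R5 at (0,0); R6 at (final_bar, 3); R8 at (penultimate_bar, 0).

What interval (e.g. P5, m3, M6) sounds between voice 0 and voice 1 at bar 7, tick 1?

voice 0=D4 voice 1=F4 -> m3

m3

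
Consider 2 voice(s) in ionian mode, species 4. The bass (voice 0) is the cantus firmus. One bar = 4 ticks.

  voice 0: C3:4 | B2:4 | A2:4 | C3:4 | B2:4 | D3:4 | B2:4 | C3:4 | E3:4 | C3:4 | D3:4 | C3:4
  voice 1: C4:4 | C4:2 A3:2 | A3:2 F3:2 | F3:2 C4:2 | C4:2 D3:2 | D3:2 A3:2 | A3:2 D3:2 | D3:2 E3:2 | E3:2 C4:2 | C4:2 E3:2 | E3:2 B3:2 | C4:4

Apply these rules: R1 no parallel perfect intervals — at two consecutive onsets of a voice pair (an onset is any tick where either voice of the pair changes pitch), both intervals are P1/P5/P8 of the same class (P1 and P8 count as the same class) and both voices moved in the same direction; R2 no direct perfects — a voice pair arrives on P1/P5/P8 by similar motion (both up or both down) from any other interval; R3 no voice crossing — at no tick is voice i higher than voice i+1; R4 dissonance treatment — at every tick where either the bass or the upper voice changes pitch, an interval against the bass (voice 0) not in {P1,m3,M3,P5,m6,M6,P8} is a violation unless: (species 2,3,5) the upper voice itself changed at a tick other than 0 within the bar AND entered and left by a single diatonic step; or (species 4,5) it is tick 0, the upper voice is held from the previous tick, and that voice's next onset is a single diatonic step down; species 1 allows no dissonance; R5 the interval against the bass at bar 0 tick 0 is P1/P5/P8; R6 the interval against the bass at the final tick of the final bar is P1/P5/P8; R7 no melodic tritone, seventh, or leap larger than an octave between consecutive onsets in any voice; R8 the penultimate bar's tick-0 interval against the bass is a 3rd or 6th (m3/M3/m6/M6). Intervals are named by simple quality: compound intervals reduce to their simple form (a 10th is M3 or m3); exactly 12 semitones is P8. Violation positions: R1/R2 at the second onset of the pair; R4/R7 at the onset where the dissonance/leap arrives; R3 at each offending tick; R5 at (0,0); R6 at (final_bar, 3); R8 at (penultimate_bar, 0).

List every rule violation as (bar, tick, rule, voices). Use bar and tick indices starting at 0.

bar 0: v0=C3 v1=C4 downbeat P8
bar 1: v0=B2 v1=C4 downbeat m2
bar 2: v0=A2 v1=A3 downbeat P8
bar 3: v0=C3 v1=F3 downbeat P4
bar 4: v0=B2 v1=C4 downbeat m2
bar 5: v0=D3 v1=D3 downbeat P1
bar 6: v0=B2 v1=A3 downbeat m7
bar 7: v0=C3 v1=D3 downbeat M2
bar 8: v0=E3 v1=E3 downbeat P1
bar 9: v0=C3 v1=C4 downbeat P8
bar 10: v0=D3 v1=E3 downbeat M2
bar 11: v0=C3 v1=C4 downbeat P8
  -> R4 @ bar 1 tick 0 v(0, 1): B2/C4 m2 untreated
  -> R4 @ bar 1 tick 2 v(0, 1): B2/A3 m7 untreated
  -> R4 @ bar 3 tick 0 v(0, 1): C3/F3 P4 untreated
  -> R4 @ bar 4 tick 0 v(0, 1): B2/C4 m2 untreated
  -> R7 @ bar 4 tick 2 v(1,): C4->D3 leap 10st
  -> R4 @ bar 6 tick 0 v(0, 1): B2/A3 m7 untreated
  -> R4 @ bar 7 tick 0 v(0, 1): C3/D3 M2 untreated
  -> R4 @ bar 10 tick 0 v(0, 1): D3/E3 M2 untreated
  -> R8 @ bar 10 tick 0 v(0, 1): penult M2 not 3rd/6th

(1, 0, R4, (0, 1))
(1, 2, R4, (0, 1))
(3, 0, R4, (0, 1))
(4, 0, R4, (0, 1))
(4, 2, R7, (1,))
(6, 0, R4, (0, 1))
(7, 0, R4, (0, 1))
(10, 0, R4, (0, 1))
(10, 0, R8, (0, 1))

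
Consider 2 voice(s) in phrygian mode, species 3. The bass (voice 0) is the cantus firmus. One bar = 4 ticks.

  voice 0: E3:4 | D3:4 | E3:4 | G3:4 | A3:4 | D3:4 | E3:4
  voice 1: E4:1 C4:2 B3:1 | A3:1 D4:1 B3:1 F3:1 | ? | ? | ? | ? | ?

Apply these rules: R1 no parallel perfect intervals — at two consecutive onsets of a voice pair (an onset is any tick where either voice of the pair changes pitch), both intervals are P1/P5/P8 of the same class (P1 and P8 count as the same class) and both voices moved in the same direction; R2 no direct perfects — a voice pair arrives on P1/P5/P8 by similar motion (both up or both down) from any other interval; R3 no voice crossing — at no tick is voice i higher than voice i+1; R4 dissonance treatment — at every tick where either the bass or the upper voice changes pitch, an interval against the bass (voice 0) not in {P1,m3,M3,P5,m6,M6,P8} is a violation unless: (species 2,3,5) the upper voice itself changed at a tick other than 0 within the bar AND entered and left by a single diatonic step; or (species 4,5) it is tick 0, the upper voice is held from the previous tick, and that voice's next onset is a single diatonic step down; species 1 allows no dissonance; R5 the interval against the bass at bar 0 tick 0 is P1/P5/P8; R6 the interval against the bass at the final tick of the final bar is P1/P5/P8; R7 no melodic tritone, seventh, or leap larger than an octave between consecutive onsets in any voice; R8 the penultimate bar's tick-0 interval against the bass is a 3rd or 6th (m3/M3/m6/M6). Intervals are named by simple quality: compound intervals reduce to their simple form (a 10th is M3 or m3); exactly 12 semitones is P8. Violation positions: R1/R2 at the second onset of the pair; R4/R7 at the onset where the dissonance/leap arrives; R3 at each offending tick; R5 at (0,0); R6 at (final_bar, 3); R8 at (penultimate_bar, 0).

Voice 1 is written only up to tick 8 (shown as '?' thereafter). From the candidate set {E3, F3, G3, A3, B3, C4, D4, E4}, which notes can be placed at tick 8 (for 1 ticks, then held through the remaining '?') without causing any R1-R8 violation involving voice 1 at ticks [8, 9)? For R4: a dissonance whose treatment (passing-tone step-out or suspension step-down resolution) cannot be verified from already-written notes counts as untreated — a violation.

{C4, E3, G3}

E3: legal
F3: violates R4
G3: legal
A3: violates R4
B3: violates R2,R7
C4: legal
D4: violates R4
E4: violates R2,R7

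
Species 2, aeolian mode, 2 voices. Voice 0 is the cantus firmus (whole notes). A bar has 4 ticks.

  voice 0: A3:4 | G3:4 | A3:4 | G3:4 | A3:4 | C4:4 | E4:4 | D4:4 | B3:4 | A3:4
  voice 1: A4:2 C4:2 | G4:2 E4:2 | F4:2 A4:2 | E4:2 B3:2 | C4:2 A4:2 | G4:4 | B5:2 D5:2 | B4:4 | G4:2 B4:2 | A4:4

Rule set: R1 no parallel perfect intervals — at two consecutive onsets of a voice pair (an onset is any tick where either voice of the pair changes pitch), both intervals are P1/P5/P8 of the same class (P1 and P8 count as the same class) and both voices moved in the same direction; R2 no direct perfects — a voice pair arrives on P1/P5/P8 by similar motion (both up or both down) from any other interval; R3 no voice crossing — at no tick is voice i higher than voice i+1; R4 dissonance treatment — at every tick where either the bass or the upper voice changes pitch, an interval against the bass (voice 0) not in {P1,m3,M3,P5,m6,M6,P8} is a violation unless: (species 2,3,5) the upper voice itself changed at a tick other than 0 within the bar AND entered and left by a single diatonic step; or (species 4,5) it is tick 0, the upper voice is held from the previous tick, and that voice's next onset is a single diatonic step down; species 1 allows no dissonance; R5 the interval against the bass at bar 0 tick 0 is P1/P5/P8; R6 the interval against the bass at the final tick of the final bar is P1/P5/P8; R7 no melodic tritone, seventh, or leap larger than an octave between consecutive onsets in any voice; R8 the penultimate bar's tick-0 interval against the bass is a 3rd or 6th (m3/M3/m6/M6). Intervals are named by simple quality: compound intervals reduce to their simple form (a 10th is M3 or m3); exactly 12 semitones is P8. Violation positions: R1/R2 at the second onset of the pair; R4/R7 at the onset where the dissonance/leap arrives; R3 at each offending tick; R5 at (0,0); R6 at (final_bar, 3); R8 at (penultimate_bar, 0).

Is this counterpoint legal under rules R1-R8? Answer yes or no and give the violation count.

bar 0: v0=A3 v1=A4 (P8)
bar 1: v0=G3 v1=G4 (P8)
bar 2: v0=A3 v1=F4 (m6)
bar 3: v0=G3 v1=E4 (M6)
bar 4: v0=A3 v1=C4 (m3)
bar 5: v0=C4 v1=G4 (P5)
bar 6: v0=E4 v1=B5 (P5)
bar 7: v0=D4 v1=B4 (M6)
bar 8: v0=B3 v1=G4 (m6)
bar 9: v0=A3 v1=A4 (P8)
  R1 @ bar6.0: C4/G4 P5 -> E4/B5 P5 similar
  R7 @ bar6.0: G4->B5 leap 16st
  R4 @ bar6.2: E4/D5 m7 untreated
  R1 @ bar9.0: B3/B4 P8 -> A3/A4 P8 similar

No (4 violations)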